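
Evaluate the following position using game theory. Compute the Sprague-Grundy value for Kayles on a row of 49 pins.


Kayles: a move removes 1 or 2 adjacent pins from a contiguous row.
Removing pins from a row of k leaves two independent rows (a, b) with a + b = k - 1 (one pin) or a + b = k - 2 (two pins); an end removal gives a = 0.
By Sprague-Grundy, G(k) = mex{ G(a) XOR G(b) } over all these splits. G(0) = 0.
G(1): splits (0,0):0^0=0 -> mex({0}) = 1
G(2): splits (0,1):0^1=1 (0,0):0^0=0 -> mex({0, 1}) = 2
G(3): splits (0,2):0^2=2 (1,1):1^1=0 (0,1):0^1=1 -> mex({0, 1, 2}) = 3
G(4): splits (0,3):0^3=3 (1,2):1^2=3 (0,2):0^2=2 (1,1):1^1=0 -> mex({0, 2, 3}) = 1
G(5): splits (0,4):0^1=1 (1,3):1^3=2 (2,2):2^2=0 (0,3):0^3=3 (1,2):1^2=3 -> mex({0, 1, 2, 3}) = 4
G(6) = mex({0, 1, 2, 4}) = 3
G(7) = mex({0, 1, 3, 4, 5}) = 2
G(8) = mex({0, 2, 3, 5, 6}) = 1
G(9) = mex({0, 1, 2, 3, 6, 7}) = 4
G(10) = mex({0, 1, 3, 4, 5, 7}) = 2
G(11) = mex({0, 1, 2, 3, 4, 5}) = 6
G(12) = mex({0, 1, 2, 3, 5, 6, 7}) = 4
G(13) = mex({0, 2, 3, 4, 6, 7}) = 1
G(14) = mex({0, 1, 4, 5, 6, 7}) = 2
G(15) = mex({0, 1, 2, 3, 4, 5, 6}) = 7
G(16) = mex({0, 2, 3, 5, 6, 7}) = 1
G(17) = mex({0, 1, 2, 3, 5, 6, 7}) = 4
G(18) = mex({0, 1, 2, 4, 5, 6}) = 3
G(19) = mex({0, 1, 3, 4, 5, 7}) = 2
G(20) = mex({0, 2, 3, 4, 5, 6, 7}) = 1
G(21) = mex({0, 1, 2, 3, 5, 6, 7}) = 4
G(22) = mex({0, 1, 2, 3, 4, 5, 7}) = 6
G(23) = mex({0, 1, 2, 3, 4, 5, 6}) = 7
G(24) = mex({0, 1, 2, 3, 5, 6, 7}) = 4
G(25) = mex({0, 2, 3, 4, 6, 7}) = 1
G(26) = mex({0, 1, 3, 4, 5, 6, 7}) = 2
G(27) = mex({0, 1, 2, 3, 4, 5, 6, 7}) = 8
G(28) = mex({0, 1, 2, 3, 4, 6, 7, 8}) = 5
G(29) = mex({0, 1, 2, 3, 5, 6, 7, 8, 9}) = 4
G(30) = mex({0, 1, 2, 3, 4, 5, 6, 9, 10}) = 7
G(31) = mex({0, 1, 3, 4, 5, 7, 10, 11}) = 2
G(32) = mex({0, 2, 3, 4, 5, 6, 7, 9, 11}) = 1
G(33) = mex({0, 1, 2, 3, 4, 5, 6, 7, 9, 12}) = 8
G(34) = mex({0, 1, 2, 3, 4, 5, 7, 8, 11, 12}) = 6
G(35) = mex({0, 1, 2, 3, 4, 5, 6, 8, 9, 10, 11}) = 7
G(36) = mex({0, 1, 2, 3, 5, 6, 7, 9, 10}) = 4
G(37) = mex({0, 2, 3, 4, 6, 7, 9, 10, 11, 12}) = 1
G(38) = mex({0, 1, 3, 4, 5, 6, 7, 9, 10, 11, 12}) = 2
G(39) = mex({0, 1, 2, 4, 5, 6, 7, 9, 10, 12, 14}) = 3
G(40) = mex({0, 2, 3, 4, 6, 7, 11, 12, 14}) = 1
G(41) = mex({0, 1, 2, 3, 5, 6, 7, 9, 10, 11, 12}) = 4
G(42) = mex({0, 1, 2, 3, 4, 5, 6, 9, 10}) = 7
G(43) = mex({0, 1, 3, 4, 5, 7, 9, 10, 12, 15}) = 2
G(44) = mex({0, 2, 3, 4, 5, 6, 7, 9, 10, 12, 15}) = 1
G(45) = mex({0, 1, 2, 3, 4, 5, 6, 7, 9, 10, 12, 14}) = 8
G(46) = mex({0, 1, 3, 4, 5, 7, 8, 11, 12, 14}) = 2
G(47) = mex({0, 1, 2, 3, 4, 5, 6, 8, 9, 10, 11, 12}) = 7
G(48) = mex({0, 1, 2, 3, 5, 6, 7, 9, 10}) = 4
G(49) = mex({0, 2, 3, 4, 6, 7, 9, 10, 11, 12, 15}) = 1
Therefore G(49) = 1.

1


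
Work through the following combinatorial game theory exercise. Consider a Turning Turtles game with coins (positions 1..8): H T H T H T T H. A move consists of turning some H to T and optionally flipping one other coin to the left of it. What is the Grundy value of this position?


Coins: H T H T H T T H
Key fact: a single head at position k behaves exactly like a Nim heap of size k (turning it to T and optionally flipping a coin at j < k corresponds to moving the heap from k to j, or to 0), and heads combine as a disjunctive sum (two heads at the same place would cancel, matching j XOR j = 0). So the Nim-value is the XOR of the 1-indexed positions of the heads.
Face-up positions (1-indexed): [1, 3, 5, 8]
XOR 0 with 1: 0 XOR 1 = 1
XOR 1 with 3: 1 XOR 3 = 2
XOR 2 with 5: 2 XOR 5 = 7
XOR 7 with 8: 7 XOR 8 = 15
Nim-value = 15

15


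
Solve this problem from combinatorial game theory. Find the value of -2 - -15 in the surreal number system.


x = -2, y = -15
x - y = -2 - -15 = 13

13


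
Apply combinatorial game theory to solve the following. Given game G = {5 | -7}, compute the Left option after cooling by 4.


Original game: {5 | -7} (a switch {a | b} with a > b).
Cooling by t (for t below the temperature (a - b)/2 = 6) taxes each move by t: {a | b} cooled by t is {a - t | b + t}.
Cooling amount: t = 4
Cooled Left option: 5 - 4 = 1
Cooled Right option: -7 + 4 = -3
Cooled game: {1 | -3}
Left option = 1

1


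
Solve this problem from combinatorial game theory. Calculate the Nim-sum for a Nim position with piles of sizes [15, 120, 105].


We need the XOR (exclusive or) of all pile sizes.
After XOR-ing pile 1 (size 15): 0 XOR 15 = 15
After XOR-ing pile 2 (size 120): 15 XOR 120 = 119
After XOR-ing pile 3 (size 105): 119 XOR 105 = 30
The Nim-value of this position is 30.

30


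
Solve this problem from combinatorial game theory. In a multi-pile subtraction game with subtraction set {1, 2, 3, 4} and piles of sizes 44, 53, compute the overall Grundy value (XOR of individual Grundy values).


Subtraction set: {1, 2, 3, 4}
For this subtraction set, G(n) = n mod 5 (period = max + 1 = 5).
Pile 1 (size 44): G(44) = 44 mod 5 = 4
Pile 2 (size 53): G(53) = 53 mod 5 = 3
Total Grundy value = XOR of all: 4 XOR 3 = 7

7


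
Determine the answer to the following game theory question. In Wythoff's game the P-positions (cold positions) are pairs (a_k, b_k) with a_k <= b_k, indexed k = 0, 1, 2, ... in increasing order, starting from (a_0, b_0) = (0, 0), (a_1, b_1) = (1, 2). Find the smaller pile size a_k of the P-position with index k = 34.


By Wythoff's theorem, a_k = floor(k * phi) and b_k = floor(k * phi^2) = a_k + k, where phi = (1 + sqrt(5))/2 is the golden ratio.
phi = (1 + sqrt(5))/2 = 1.618034
k = 34
k * phi = 34 * 1.618034 = 55.013156
a_34 = floor(k * phi) = 55

55


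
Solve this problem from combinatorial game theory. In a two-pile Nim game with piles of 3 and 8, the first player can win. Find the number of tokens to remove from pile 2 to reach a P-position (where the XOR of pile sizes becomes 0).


Piles: 3 and 8
Current XOR: 3 XOR 8 = 11 (non-zero, so this is an N-position).
To make the XOR zero, we need to find a move that balances the piles.
For pile 2 (size 8): target = 8 XOR 11 = 3
We reduce pile 2 from 8 to 3.
Tokens removed: 8 - 3 = 5
Verification: 3 XOR 3 = 0

5


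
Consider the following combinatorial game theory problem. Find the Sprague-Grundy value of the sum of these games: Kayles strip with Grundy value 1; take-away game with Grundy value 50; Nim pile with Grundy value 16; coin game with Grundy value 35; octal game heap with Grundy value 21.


By the Sprague-Grundy theorem, the Grundy value of a sum of games is the XOR of individual Grundy values.
Kayles strip: Grundy value = 1. Running XOR: 0 XOR 1 = 1
take-away game: Grundy value = 50. Running XOR: 1 XOR 50 = 51
Nim pile: Grundy value = 16. Running XOR: 51 XOR 16 = 35
coin game: Grundy value = 35. Running XOR: 35 XOR 35 = 0
octal game heap: Grundy value = 21. Running XOR: 0 XOR 21 = 21
The combined Grundy value is 21.

21


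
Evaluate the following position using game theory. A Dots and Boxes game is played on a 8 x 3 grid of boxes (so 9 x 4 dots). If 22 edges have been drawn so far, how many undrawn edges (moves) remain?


Grid: 8 x 3 boxes, i.e. 9 rows and 4 columns of dots.
Horizontal edges: (rows + 1) * cols = 9 * 3 = 27
Vertical edges: rows * (cols + 1) = 8 * 4 = 32
Total edges: 27 + 32 = 59
Edges drawn: 22
Remaining: 59 - 22 = 37

37


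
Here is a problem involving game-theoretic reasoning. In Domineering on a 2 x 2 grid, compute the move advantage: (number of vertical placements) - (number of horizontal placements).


Board is 2 x 2 (rows x cols).
Left (vertical) placements: (rows-1) * cols = 1 * 2 = 2
Right (horizontal) placements: rows * (cols-1) = 2 * 1 = 2
Advantage = Left - Right = 2 - 2 = 0

0


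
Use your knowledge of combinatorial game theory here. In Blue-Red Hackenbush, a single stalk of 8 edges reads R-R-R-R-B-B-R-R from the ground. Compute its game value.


Edges (from ground): R-R-R-R-B-B-R-R
By Berlekamp's sign-expansion rule, a Blue-Red Hackenbush stalk has the value of the surreal number whose sign sequence is the edge sequence with B -> + and R -> -.
Sign sequence: ----++--
Trace the sign expansion in the surreal number tree, starting from 0:
Edge 1: R (sign -) -> bounds (-inf, 0), value = -1
Edge 2: R (sign -) -> bounds (-inf, -1), value = -2
Edge 3: R (sign -) -> bounds (-inf, -2), value = -3
Edge 4: R (sign -) -> bounds (-inf, -3), value = -4
Edge 5: B (sign +) -> bounds (-4, -3), value = -7/2
Edge 6: B (sign +) -> bounds (-7/2, -3), value = -13/4
Edge 7: R (sign -) -> bounds (-7/2, -13/4), value = -27/8
Edge 8: R (sign -) -> bounds (-7/2, -27/8), value = -55/16
Game value = -55/16

-55/16


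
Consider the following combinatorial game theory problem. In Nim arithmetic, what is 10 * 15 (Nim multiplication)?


Nim multiplication is bilinear over XOR: (u XOR v) * w = (u*w) XOR (v*w).
So we split each operand into its bit components and XOR the pairwise Nim products.
10 = 2 + 8 (as XOR of powers of 2).
15 = 1 + 2 + 4 + 8 (as XOR of powers of 2).
Using the standard Nim-product table on single bits:
  2*2 = 3,   2*4 = 8,   2*8 = 12,
  4*4 = 6,   4*8 = 11,  8*8 = 13,
and  1*x = x (identity), k*l = l*k (commutative).
Pairwise Nim products:
  2 * 1 = 2
  2 * 2 = 3
  2 * 4 = 8
  2 * 8 = 12
  8 * 1 = 8
  8 * 2 = 12
  8 * 4 = 11
  8 * 8 = 13
XOR them: 2 XOR 3 XOR 8 XOR 12 XOR 8 XOR 12 XOR 11 XOR 13 = 7.
Result: 10 * 15 = 7 (in Nim).

7


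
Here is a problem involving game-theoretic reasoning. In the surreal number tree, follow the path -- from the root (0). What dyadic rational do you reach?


Sign expansion: --
Rule: track bounds (lo, hi), initially (-inf, +inf). On '+', the current value becomes lo and we move to the simplest number in (value, hi): value + 1 if hi = +inf, otherwise the midpoint (value + hi)/2. On '-', the current value becomes hi and we move to value - 1 if lo = -inf, otherwise the midpoint (lo + value)/2.
Start at 0.
Step 1: sign = -, move left. Bounds: (-inf, 0). Value = -1
Step 2: sign = -, move left. Bounds: (-inf, -1). Value = -2
The surreal number with sign expansion -- is -2.

-2


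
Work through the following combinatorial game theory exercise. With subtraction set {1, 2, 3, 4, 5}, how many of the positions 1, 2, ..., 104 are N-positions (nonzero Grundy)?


Subtraction set S = {1, 2, 3, 4, 5}, so G(n) = n mod 6.
G(n) = 0 when n is a multiple of 6.
Multiples of 6 in [1, 104]: 17
N-positions (nonzero Grundy) = 104 - 17 = 87

87


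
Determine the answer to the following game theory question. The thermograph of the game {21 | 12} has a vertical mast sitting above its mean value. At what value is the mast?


Game = {21 | 12}, a switch {a | b} with numbers a > b.
Its thermograph has left wall a - t and right wall b + t, which meet at t = (a - b)/2, where both equal (a + b)/2. So the mast (mean value) is at (a + b)/2.
Mean = (21 + (12))/2 = 33/2 = 33/2

33/2


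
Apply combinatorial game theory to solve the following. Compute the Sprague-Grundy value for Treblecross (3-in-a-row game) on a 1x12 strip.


Treblecross: place X on empty cells; 3-in-a-row wins.
Playing within two cells of an existing X lets the opponent win at once, so sensible play treats the cells i-2..i+2 around each X as dead. The player left with no safe cell loses, so this is a normal-play take-away game on strips of safe cells.
Placing X at cell i (0-indexed) of a strip of k safe cells leaves independent strips of sizes max(0, i-2) and max(0, k-i-3). Hence G(k) = mex{ G(max(0,i-2)) XOR G(max(0,k-i-3)) : 0 <= i < k }, with G(0) = 0.
G(1): splits (0,0):0^0=0 -> mex({0}) = 1
G(2): splits (0,0):0^0=0 -> mex({0}) = 1
G(3): splits (0,0):0^0=0 -> mex({0}) = 1
G(4): splits (0,1):0^1=1 (0,0):0^0=0 -> mex({0, 1}) = 2
G(5): splits (0,2):0^1=1 (0,1):0^1=1 (0,0):0^0=0 -> mex({0, 1}) = 2
G(6) = mex({1}) = 0
G(7) = mex({0, 1, 2}) = 3
G(8) = mex({0, 1, 2}) = 3
G(9) = mex({0, 2}) = 1
G(10) = mex({0, 2, 3}) = 1
G(11) = mex({0, 3}) = 1
G(12) = mex({1, 3}) = 0
Therefore G(12) = 0.

0


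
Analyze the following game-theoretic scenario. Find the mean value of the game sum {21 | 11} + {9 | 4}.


G1 = {21 | 11}, G2 = {9 | 4}
Each is a switch {a | b} with numbers a > b; its mean value is (a + b)/2, and mean value is additive over game sums: m(G1 + G2) = m(G1) + m(G2).
Mean of G1 = (21 + (11))/2 = 32/2 = 16
Mean of G2 = (9 + (4))/2 = 13/2 = 13/2
Mean of G1 + G2 = 16 + 13/2 = 45/2

45/2


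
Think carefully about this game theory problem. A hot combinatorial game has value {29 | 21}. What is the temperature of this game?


The game is {29 | 21}, a switch {a | b} with numbers a > b.
Cooling {a | b} by t gives {a - t | b + t}, which stops being hot when a - t = b + t, i.e. at t = (a - b)/2. So the temperature of a switch is (a - b)/2.
Temperature = (Left option - Right option) / 2
= (29 - (21)) / 2
= 8 / 2
= 4

4


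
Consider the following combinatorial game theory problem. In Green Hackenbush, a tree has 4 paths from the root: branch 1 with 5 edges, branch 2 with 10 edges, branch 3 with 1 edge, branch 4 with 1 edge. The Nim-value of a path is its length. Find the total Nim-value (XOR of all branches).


The tree has 4 branches from the ground vertex.
In Green Hackenbush, the Nim-value of a simple path of length k is k.
Branch 1: length 5, Nim-value = 5
Branch 2: length 10, Nim-value = 10
Branch 3: length 1, Nim-value = 1
Branch 4: length 1, Nim-value = 1
Total Nim-value = XOR of all branch values:
0 XOR 5 = 5
5 XOR 10 = 15
15 XOR 1 = 14
14 XOR 1 = 15
Nim-value of the tree = 15

15


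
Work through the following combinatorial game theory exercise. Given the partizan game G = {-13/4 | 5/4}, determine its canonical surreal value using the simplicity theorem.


Left options: {-13/4}, max = -13/4
Right options: {5/4}, min = 5/4
All options are numbers and max(Left) < min(Right), so by the simplicity theorem the value is the simplest (earliest-born) number strictly between -13/4 and 5/4.
Integers -3 through 1 all lie strictly between -13/4 and 5/4.
Among integers, the simplest (lowest birthday = smallest |n|; 0 is born on day 0, +-n on day n) is 0.
No non-integer in the interval can be simpler: if x is a non-integer in the interval, then floor(x) or ceil(x) also lies in the interval (the interval contains an integer), and both are proper prefixes of x's sign expansion, i.e. born earlier. So the game value is 0.
Game value = 0

0


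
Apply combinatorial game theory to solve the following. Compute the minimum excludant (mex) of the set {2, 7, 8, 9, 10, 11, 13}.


Set = {2, 7, 8, 9, 10, 11, 13}
0 is NOT in the set. This is the mex.
mex = 0

0


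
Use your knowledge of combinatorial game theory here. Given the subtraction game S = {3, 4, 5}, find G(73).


The subtraction set is S = {3, 4, 5}.
G(k) = mex{ G(k - s) : s in S, s <= k }. We compute iteratively: G(0) = 0.
G(1) = mex({}) = 0
G(2) = mex({}) = 0
G(3) = mex({0}) = 1
G(4) = mex({0}) = 1
G(5) = mex({0}) = 1
G(6) = mex({0, 1}) = 2
G(7) = mex({0, 1}) = 2
G(8) = mex({1}) = 0
G(9) = mex({1, 2}) = 0
G(10) = mex({1, 2}) = 0
G(11) = mex({0, 2}) = 1
G(12) = mex({0, 2}) = 1
Observe that G(8)..G(12) = 0, 0, 0, 1, 1 repeats G(0)..G(4) = 0, 0, 0, 1, 1.
For k >= max(S) = 5, G(k) is determined by the previous 5 values G(k-5)..G(k-1); a window of 5 consecutive values has recurred shifted by 8, so by induction G(k + 8) = G(k) for all k >= 0: the sequence is periodic from the start with period 8.
One period: G(0..7) = 0, 0, 0, 1, 1, 1, 2, 2.
73 mod 8 = 1, so G(73) = G(1) = 0.

0


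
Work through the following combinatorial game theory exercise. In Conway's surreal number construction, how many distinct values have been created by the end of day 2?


Day 0: {|} = 0 is born. Count = 1.
Day n: the number of surreal numbers born by day n is 2^(n+1) - 1.
By day 0: 2^1 - 1 = 1
By day 1: 2^2 - 1 = 3
By day 2: 2^3 - 1 = 7
By day 2: 7 surreal numbers.

7


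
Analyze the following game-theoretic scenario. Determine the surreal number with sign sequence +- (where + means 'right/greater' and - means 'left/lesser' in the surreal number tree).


Sign expansion: +-
Rule: track bounds (lo, hi), initially (-inf, +inf). On '+', the current value becomes lo and we move to the simplest number in (value, hi): value + 1 if hi = +inf, otherwise the midpoint (value + hi)/2. On '-', the current value becomes hi and we move to value - 1 if lo = -inf, otherwise the midpoint (lo + value)/2.
Start at 0.
Step 1: sign = +, move right. Bounds: (0, +inf). Value = 1
Step 2: sign = -, move left. Bounds: (0, 1). Value = 1/2
The surreal number with sign expansion +- is 1/2.

1/2


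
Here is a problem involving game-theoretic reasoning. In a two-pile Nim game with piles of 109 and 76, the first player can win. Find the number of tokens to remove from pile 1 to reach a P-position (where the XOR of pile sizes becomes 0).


Piles: 109 and 76
Current XOR: 109 XOR 76 = 33 (non-zero, so this is an N-position).
To make the XOR zero, we need to find a move that balances the piles.
For pile 1 (size 109): target = 109 XOR 33 = 76
We reduce pile 1 from 109 to 76.
Tokens removed: 109 - 76 = 33
Verification: 76 XOR 76 = 0

33


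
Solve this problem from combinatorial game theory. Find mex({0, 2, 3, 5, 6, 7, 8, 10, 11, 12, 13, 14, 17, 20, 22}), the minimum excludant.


Set = {0, 2, 3, 5, 6, 7, 8, 10, 11, 12, 13, 14, 17, 20, 22}
0 is in the set.
1 is NOT in the set. This is the mex.
mex = 1

1


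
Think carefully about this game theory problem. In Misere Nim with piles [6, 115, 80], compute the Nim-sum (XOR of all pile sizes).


We need the XOR (exclusive or) of all pile sizes.
After XOR-ing pile 1 (size 6): 0 XOR 6 = 6
After XOR-ing pile 2 (size 115): 6 XOR 115 = 117
After XOR-ing pile 3 (size 80): 117 XOR 80 = 37
The Nim-value of this position is 37.

37


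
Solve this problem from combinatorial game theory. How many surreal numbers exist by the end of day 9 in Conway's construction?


Day 0: {|} = 0 is born. Count = 1.
Day n: the number of surreal numbers born by day n is 2^(n+1) - 1.
By day 0: 2^1 - 1 = 1
By day 1: 2^2 - 1 = 3
By day 2: 2^3 - 1 = 7
By day 3: 2^4 - 1 = 15
By day 4: 2^5 - 1 = 31
By day 5: 2^6 - 1 = 63
By day 6: 2^7 - 1 = 127
By day 7: 2^8 - 1 = 255
By day 8: 2^9 - 1 = 511
By day 9: 2^10 - 1 = 1023
By day 9: 1023 surreal numbers.

1023


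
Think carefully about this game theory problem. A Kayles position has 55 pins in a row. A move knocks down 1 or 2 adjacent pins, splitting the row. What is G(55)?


Kayles: a move removes 1 or 2 adjacent pins from a contiguous row.
Removing pins from a row of k leaves two independent rows (a, b) with a + b = k - 1 (one pin) or a + b = k - 2 (two pins); an end removal gives a = 0.
By Sprague-Grundy, G(k) = mex{ G(a) XOR G(b) } over all these splits. G(0) = 0.
G(1): splits (0,0):0^0=0 -> mex({0}) = 1
G(2): splits (0,1):0^1=1 (0,0):0^0=0 -> mex({0, 1}) = 2
G(3): splits (0,2):0^2=2 (1,1):1^1=0 (0,1):0^1=1 -> mex({0, 1, 2}) = 3
G(4): splits (0,3):0^3=3 (1,2):1^2=3 (0,2):0^2=2 (1,1):1^1=0 -> mex({0, 2, 3}) = 1
G(5): splits (0,4):0^1=1 (1,3):1^3=2 (2,2):2^2=0 (0,3):0^3=3 (1,2):1^2=3 -> mex({0, 1, 2, 3}) = 4
G(6) = mex({0, 1, 2, 4}) = 3
G(7) = mex({0, 1, 3, 4, 5}) = 2
G(8) = mex({0, 2, 3, 5, 6}) = 1
G(9) = mex({0, 1, 2, 3, 6, 7}) = 4
G(10) = mex({0, 1, 3, 4, 5, 7}) = 2
G(11) = mex({0, 1, 2, 3, 4, 5}) = 6
G(12) = mex({0, 1, 2, 3, 5, 6, 7}) = 4
G(13) = mex({0, 2, 3, 4, 6, 7}) = 1
G(14) = mex({0, 1, 4, 5, 6, 7}) = 2
G(15) = mex({0, 1, 2, 3, 4, 5, 6}) = 7
G(16) = mex({0, 2, 3, 5, 6, 7}) = 1
G(17) = mex({0, 1, 2, 3, 5, 6, 7}) = 4
G(18) = mex({0, 1, 2, 4, 5, 6}) = 3
G(19) = mex({0, 1, 3, 4, 5, 7}) = 2
G(20) = mex({0, 2, 3, 4, 5, 6, 7}) = 1
G(21) = mex({0, 1, 2, 3, 5, 6, 7}) = 4
G(22) = mex({0, 1, 2, 3, 4, 5, 7}) = 6
G(23) = mex({0, 1, 2, 3, 4, 5, 6}) = 7
G(24) = mex({0, 1, 2, 3, 5, 6, 7}) = 4
G(25) = mex({0, 2, 3, 4, 6, 7}) = 1
G(26) = mex({0, 1, 3, 4, 5, 6, 7}) = 2
G(27) = mex({0, 1, 2, 3, 4, 5, 6, 7}) = 8
G(28) = mex({0, 1, 2, 3, 4, 6, 7, 8}) = 5
G(29) = mex({0, 1, 2, 3, 5, 6, 7, 8, 9}) = 4
G(30) = mex({0, 1, 2, 3, 4, 5, 6, 9, 10}) = 7
G(31) = mex({0, 1, 3, 4, 5, 7, 10, 11}) = 2
G(32) = mex({0, 2, 3, 4, 5, 6, 7, 9, 11}) = 1
G(33) = mex({0, 1, 2, 3, 4, 5, 6, 7, 9, 12}) = 8
G(34) = mex({0, 1, 2, 3, 4, 5, 7, 8, 11, 12}) = 6
G(35) = mex({0, 1, 2, 3, 4, 5, 6, 8, 9, 10, 11}) = 7
G(36) = mex({0, 1, 2, 3, 5, 6, 7, 9, 10}) = 4
G(37) = mex({0, 2, 3, 4, 6, 7, 9, 10, 11, 12}) = 1
G(38) = mex({0, 1, 3, 4, 5, 6, 7, 9, 10, 11, 12}) = 2
G(39) = mex({0, 1, 2, 4, 5, 6, 7, 9, 10, 12, 14}) = 3
G(40) = mex({0, 2, 3, 4, 6, 7, 11, 12, 14}) = 1
G(41) = mex({0, 1, 2, 3, 5, 6, 7, 9, 10, 11, 12}) = 4
G(42) = mex({0, 1, 2, 3, 4, 5, 6, 9, 10}) = 7
G(43) = mex({0, 1, 3, 4, 5, 7, 9, 10, 12, 15}) = 2
G(44) = mex({0, 2, 3, 4, 5, 6, 7, 9, 10, 12, 15}) = 1
G(45) = mex({0, 1, 2, 3, 4, 5, 6, 7, 9, 10, 12, 14}) = 8
G(46) = mex({0, 1, 3, 4, 5, 7, 8, 11, 12, 14}) = 2
G(47) = mex({0, 1, 2, 3, 4, 5, 6, 8, 9, 10, 11, 12}) = 7
G(48) = mex({0, 1, 2, 3, 5, 6, 7, 9, 10}) = 4
G(49) = mex({0, 2, 3, 4, 6, 7, 9, 10, 11, 12, 15}) = 1
G(50) = mex({0, 1, 4, 5, 6, 7, 9, 11, 12, 14, 15}) = 2
G(51) = mex({0, 1, 2, 3, 4, 5, 6, 7, 9, 12, 14, 15}) = 8
G(52) = mex({0, 2, 3, 4, 5, 6, 7, 8, 11, 12, 15}) = 1
G(53) = mex({0, 1, 2, 3, 5, 6, 7, 8, 9, 10, 11, 12}) = 4
G(54) = mex({0, 1, 2, 3, 4, 5, 6, 9, 10}) = 7
G(55) = mex({0, 1, 3, 4, 5, 7, 9, 10, 11, 12}) = 2
Therefore G(55) = 2.

2


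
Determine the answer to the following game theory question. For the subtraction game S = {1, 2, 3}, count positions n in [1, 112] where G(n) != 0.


Subtraction set S = {1, 2, 3}, so G(n) = n mod 4.
G(n) = 0 when n is a multiple of 4.
Multiples of 4 in [1, 112]: 28
N-positions (nonzero Grundy) = 112 - 28 = 84

84


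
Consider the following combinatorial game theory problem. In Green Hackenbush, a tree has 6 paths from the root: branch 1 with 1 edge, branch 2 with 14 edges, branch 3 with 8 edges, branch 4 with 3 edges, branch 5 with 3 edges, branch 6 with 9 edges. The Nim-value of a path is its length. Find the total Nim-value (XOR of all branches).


The tree has 6 branches from the ground vertex.
In Green Hackenbush, the Nim-value of a simple path of length k is k.
Branch 1: length 1, Nim-value = 1
Branch 2: length 14, Nim-value = 14
Branch 3: length 8, Nim-value = 8
Branch 4: length 3, Nim-value = 3
Branch 5: length 3, Nim-value = 3
Branch 6: length 9, Nim-value = 9
Total Nim-value = XOR of all branch values:
0 XOR 1 = 1
1 XOR 14 = 15
15 XOR 8 = 7
7 XOR 3 = 4
4 XOR 3 = 7
7 XOR 9 = 14
Nim-value of the tree = 14

14


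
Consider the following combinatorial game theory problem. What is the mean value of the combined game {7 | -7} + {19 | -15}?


G1 = {7 | -7}, G2 = {19 | -15}
Each is a switch {a | b} with numbers a > b; its mean value is (a + b)/2, and mean value is additive over game sums: m(G1 + G2) = m(G1) + m(G2).
Mean of G1 = (7 + (-7))/2 = 0/2 = 0
Mean of G2 = (19 + (-15))/2 = 4/2 = 2
Mean of G1 + G2 = 0 + 2 = 2

2


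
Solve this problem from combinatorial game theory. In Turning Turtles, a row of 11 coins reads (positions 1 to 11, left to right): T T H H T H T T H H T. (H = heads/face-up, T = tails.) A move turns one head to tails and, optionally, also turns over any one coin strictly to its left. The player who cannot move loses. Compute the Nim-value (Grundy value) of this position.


Coins: T T H H T H T T H H T
Key fact: a single head at position k behaves exactly like a Nim heap of size k (turning it to T and optionally flipping a coin at j < k corresponds to moving the heap from k to j, or to 0), and heads combine as a disjunctive sum (two heads at the same place would cancel, matching j XOR j = 0). So the Nim-value is the XOR of the 1-indexed positions of the heads.
Face-up positions (1-indexed): [3, 4, 6, 9, 10]
XOR 0 with 3: 0 XOR 3 = 3
XOR 3 with 4: 3 XOR 4 = 7
XOR 7 with 6: 7 XOR 6 = 1
XOR 1 with 9: 1 XOR 9 = 8
XOR 8 with 10: 8 XOR 10 = 2
Nim-value = 2

2


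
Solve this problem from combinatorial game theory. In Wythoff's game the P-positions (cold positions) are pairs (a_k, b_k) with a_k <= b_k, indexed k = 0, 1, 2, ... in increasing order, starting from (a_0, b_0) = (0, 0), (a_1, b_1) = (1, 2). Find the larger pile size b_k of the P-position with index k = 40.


By Wythoff's theorem, a_k = floor(k * phi) and b_k = floor(k * phi^2) = a_k + k, where phi = (1 + sqrt(5))/2 is the golden ratio.
phi = (1 + sqrt(5))/2 = 1.618034
phi^2 = phi + 1 = 2.618034
k = 40
k * phi^2 = 40 * 2.618034 = 104.721360
b_40 = floor(k * phi^2) = 104 (check: a_40 + k = 64 + 40 = 104)

104


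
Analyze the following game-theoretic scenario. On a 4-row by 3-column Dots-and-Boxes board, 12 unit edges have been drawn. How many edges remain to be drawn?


Grid: 4 x 3 boxes, i.e. 5 rows and 4 columns of dots.
Horizontal edges: (rows + 1) * cols = 5 * 3 = 15
Vertical edges: rows * (cols + 1) = 4 * 4 = 16
Total edges: 15 + 16 = 31
Edges drawn: 12
Remaining: 31 - 12 = 19

19


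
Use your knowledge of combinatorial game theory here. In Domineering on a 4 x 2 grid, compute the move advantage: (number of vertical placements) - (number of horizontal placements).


Board is 4 x 2 (rows x cols).
Left (vertical) placements: (rows-1) * cols = 3 * 2 = 6
Right (horizontal) placements: rows * (cols-1) = 4 * 1 = 4
Advantage = Left - Right = 6 - 4 = 2

2


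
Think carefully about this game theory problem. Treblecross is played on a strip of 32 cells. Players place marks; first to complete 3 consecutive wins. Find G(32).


Treblecross: place X on empty cells; 3-in-a-row wins.
Playing within two cells of an existing X lets the opponent win at once, so sensible play treats the cells i-2..i+2 around each X as dead. The player left with no safe cell loses, so this is a normal-play take-away game on strips of safe cells.
Placing X at cell i (0-indexed) of a strip of k safe cells leaves independent strips of sizes max(0, i-2) and max(0, k-i-3). Hence G(k) = mex{ G(max(0,i-2)) XOR G(max(0,k-i-3)) : 0 <= i < k }, with G(0) = 0.
G(1): splits (0,0):0^0=0 -> mex({0}) = 1
G(2): splits (0,0):0^0=0 -> mex({0}) = 1
G(3): splits (0,0):0^0=0 -> mex({0}) = 1
G(4): splits (0,1):0^1=1 (0,0):0^0=0 -> mex({0, 1}) = 2
G(5): splits (0,2):0^1=1 (0,1):0^1=1 (0,0):0^0=0 -> mex({0, 1}) = 2
G(6) = mex({1}) = 0
G(7) = mex({0, 1, 2}) = 3
G(8) = mex({0, 1, 2}) = 3
G(9) = mex({0, 2}) = 1
G(10) = mex({0, 2, 3}) = 1
G(11) = mex({0, 3}) = 1
G(12) = mex({1, 3}) = 0
G(13) = mex({0, 1, 2, 3}) = 4
G(14) = mex({0, 1, 2}) = 3
G(15) = mex({0, 1, 2}) = 3
G(16) = mex({0, 1, 2, 4}) = 3
G(17) = mex({0, 1, 3, 4}) = 2
G(18) = mex({0, 1, 3, 4}) = 2
G(19) = mex({0, 1, 3, 5}) = 2
G(20) = mex({0, 1, 2, 3, 5}) = 4
G(21) = mex({0, 1, 2, 3, 5}) = 4
G(22) = mex({1, 2, 6}) = 0
G(23) = mex({0, 1, 2, 3, 4, 6}) = 5
G(24) = mex({0, 1, 2, 3, 4}) = 5
G(25) = mex({0, 1, 3, 4, 7}) = 2
G(26) = mex({0, 1, 3, 4, 5, 7}) = 2
G(27) = mex({0, 1, 3, 5}) = 2
G(28) = mex({0, 1, 2, 5}) = 3
G(29) = mex({0, 1, 2, 4, 5, 6}) = 3
G(30) = mex({1, 2, 4, 6}) = 0
G(31) = mex({0, 1, 2, 3, 4, 6}) = 5
G(32) = mex({1, 2, 3, 4, 7}) = 0
Therefore G(32) = 0.

0


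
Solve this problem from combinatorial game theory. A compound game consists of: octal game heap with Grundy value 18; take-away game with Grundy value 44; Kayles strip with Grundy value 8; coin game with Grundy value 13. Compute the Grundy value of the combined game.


By the Sprague-Grundy theorem, the Grundy value of a sum of games is the XOR of individual Grundy values.
octal game heap: Grundy value = 18. Running XOR: 0 XOR 18 = 18
take-away game: Grundy value = 44. Running XOR: 18 XOR 44 = 62
Kayles strip: Grundy value = 8. Running XOR: 62 XOR 8 = 54
coin game: Grundy value = 13. Running XOR: 54 XOR 13 = 59
The combined Grundy value is 59.

59


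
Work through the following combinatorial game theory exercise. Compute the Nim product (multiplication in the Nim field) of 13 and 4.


Nim multiplication is bilinear over XOR: (u XOR v) * w = (u*w) XOR (v*w).
So we split each operand into its bit components and XOR the pairwise Nim products.
13 = 1 + 4 + 8 (as XOR of powers of 2).
4 = 4 (as XOR of powers of 2).
Using the standard Nim-product table on single bits:
  2*2 = 3,   2*4 = 8,   2*8 = 12,
  4*4 = 6,   4*8 = 11,  8*8 = 13,
and  1*x = x (identity), k*l = l*k (commutative).
Pairwise Nim products:
  1 * 4 = 4
  4 * 4 = 6
  8 * 4 = 11
XOR them: 4 XOR 6 XOR 11 = 9.
Result: 13 * 4 = 9 (in Nim).

9


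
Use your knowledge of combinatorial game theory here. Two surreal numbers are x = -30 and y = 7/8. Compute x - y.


x = -30, y = 7/8
Converting to common denominator: 8
x = -240/8, y = 7/8
x - y = -30 - 7/8 = -247/8

-247/8


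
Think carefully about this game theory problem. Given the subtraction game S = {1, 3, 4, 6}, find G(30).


The subtraction set is S = {1, 3, 4, 6}.
G(k) = mex{ G(k - s) : s in S, s <= k }. We compute iteratively: G(0) = 0.
G(1) = mex({0}) = 1
G(2) = mex({1}) = 0
G(3) = mex({0}) = 1
G(4) = mex({0, 1}) = 2
G(5) = mex({0, 1, 2}) = 3
G(6) = mex({0, 1, 3}) = 2
G(7) = mex({1, 2}) = 0
G(8) = mex({0, 2, 3}) = 1
G(9) = mex({1, 2, 3}) = 0
G(10) = mex({0, 2}) = 1
G(11) = mex({0, 1, 3}) = 2
G(12) = mex({0, 1, 2}) = 3
Observe that G(7)..G(12) = 0, 1, 0, 1, 2, 3 repeats G(0)..G(5) = 0, 1, 0, 1, 2, 3.
For k >= max(S) = 6, G(k) is determined by the previous 6 values G(k-6)..G(k-1); a window of 6 consecutive values has recurred shifted by 7, so by induction G(k + 7) = G(k) for all k >= 0: the sequence is periodic from the start with period 7.
One period: G(0..6) = 0, 1, 0, 1, 2, 3, 2.
30 mod 7 = 2, so G(30) = G(2) = 0.

0


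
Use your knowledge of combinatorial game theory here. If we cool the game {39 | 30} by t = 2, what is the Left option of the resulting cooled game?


Original game: {39 | 30} (a switch {a | b} with a > b).
Cooling by t (for t below the temperature (a - b)/2 = 9/2) taxes each move by t: {a | b} cooled by t is {a - t | b + t}.
Cooling amount: t = 2
Cooled Left option: 39 - 2 = 37
Cooled Right option: 30 + 2 = 32
Cooled game: {37 | 32}
Left option = 37

37


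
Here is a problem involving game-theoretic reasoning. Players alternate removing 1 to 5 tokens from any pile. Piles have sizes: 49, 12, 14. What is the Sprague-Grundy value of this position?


Subtraction set: {1, 2, 3, 4, 5}
For this subtraction set, G(n) = n mod 6 (period = max + 1 = 6).
Pile 1 (size 49): G(49) = 49 mod 6 = 1
Pile 2 (size 12): G(12) = 12 mod 6 = 0
Pile 3 (size 14): G(14) = 14 mod 6 = 2
Total Grundy value = XOR of all: 1 XOR 0 XOR 2 = 3

3


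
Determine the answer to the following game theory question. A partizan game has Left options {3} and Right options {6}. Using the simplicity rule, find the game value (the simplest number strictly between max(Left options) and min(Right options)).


Left options: {3}, max = 3
Right options: {6}, min = 6
All options are numbers and max(Left) < min(Right), so by the simplicity theorem the value is the simplest (earliest-born) number strictly between 3 and 6.
Integers 4 through 5 all lie strictly between 3 and 6.
Among integers, the simplest (lowest birthday = smallest |n|; 0 is born on day 0, +-n on day n) is 4.
No non-integer in the interval can be simpler: if x is a non-integer in the interval, then floor(x) or ceil(x) also lies in the interval (the interval contains an integer), and both are proper prefixes of x's sign expansion, i.e. born earlier. So the game value is 4.
Game value = 4

4


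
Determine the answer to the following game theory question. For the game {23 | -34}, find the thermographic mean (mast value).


Game = {23 | -34}, a switch {a | b} with numbers a > b.
Its thermograph has left wall a - t and right wall b + t, which meet at t = (a - b)/2, where both equal (a + b)/2. So the mast (mean value) is at (a + b)/2.
Mean = (23 + (-34))/2 = -11/2 = -11/2

-11/2


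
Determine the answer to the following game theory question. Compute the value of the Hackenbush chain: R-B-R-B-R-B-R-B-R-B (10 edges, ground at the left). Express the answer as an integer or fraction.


Edges (from ground): R-B-R-B-R-B-R-B-R-B
By Berlekamp's sign-expansion rule, a Blue-Red Hackenbush stalk has the value of the surreal number whose sign sequence is the edge sequence with B -> + and R -> -.
Sign sequence: -+-+-+-+-+
Trace the sign expansion in the surreal number tree, starting from 0:
Edge 1: R (sign -) -> bounds (-inf, 0), value = -1
Edge 2: B (sign +) -> bounds (-1, 0), value = -1/2
Edge 3: R (sign -) -> bounds (-1, -1/2), value = -3/4
Edge 4: B (sign +) -> bounds (-3/4, -1/2), value = -5/8
Edge 5: R (sign -) -> bounds (-3/4, -5/8), value = -11/16
Edge 6: B (sign +) -> bounds (-11/16, -5/8), value = -21/32
Edge 7: R (sign -) -> bounds (-11/16, -21/32), value = -43/64
Edge 8: B (sign +) -> bounds (-43/64, -21/32), value = -85/128
Edge 9: R (sign -) -> bounds (-43/64, -85/128), value = -171/256
Edge 10: B (sign +) -> bounds (-171/256, -85/128), value = -341/512
Game value = -341/512

-341/512


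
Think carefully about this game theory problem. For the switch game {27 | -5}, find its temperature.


The game is {27 | -5}, a switch {a | b} with numbers a > b.
Cooling {a | b} by t gives {a - t | b + t}, which stops being hot when a - t = b + t, i.e. at t = (a - b)/2. So the temperature of a switch is (a - b)/2.
Temperature = (Left option - Right option) / 2
= (27 - (-5)) / 2
= 32 / 2
= 16

16


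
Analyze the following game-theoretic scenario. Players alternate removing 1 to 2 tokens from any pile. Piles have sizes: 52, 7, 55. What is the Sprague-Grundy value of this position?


Subtraction set: {1, 2}
For this subtraction set, G(n) = n mod 3 (period = max + 1 = 3).
Pile 1 (size 52): G(52) = 52 mod 3 = 1
Pile 2 (size 7): G(7) = 7 mod 3 = 1
Pile 3 (size 55): G(55) = 55 mod 3 = 1
Total Grundy value = XOR of all: 1 XOR 1 XOR 1 = 1

1


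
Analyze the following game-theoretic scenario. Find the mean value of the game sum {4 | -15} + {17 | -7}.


G1 = {4 | -15}, G2 = {17 | -7}
Each is a switch {a | b} with numbers a > b; its mean value is (a + b)/2, and mean value is additive over game sums: m(G1 + G2) = m(G1) + m(G2).
Mean of G1 = (4 + (-15))/2 = -11/2 = -11/2
Mean of G2 = (17 + (-7))/2 = 10/2 = 5
Mean of G1 + G2 = -11/2 + 5 = -1/2

-1/2


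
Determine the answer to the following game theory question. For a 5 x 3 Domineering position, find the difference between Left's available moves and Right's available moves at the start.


Board is 5 x 3 (rows x cols).
Left (vertical) placements: (rows-1) * cols = 4 * 3 = 12
Right (horizontal) placements: rows * (cols-1) = 5 * 2 = 10
Advantage = Left - Right = 12 - 10 = 2

2


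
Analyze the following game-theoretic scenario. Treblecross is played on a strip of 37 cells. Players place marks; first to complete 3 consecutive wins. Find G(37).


Treblecross: place X on empty cells; 3-in-a-row wins.
Playing within two cells of an existing X lets the opponent win at once, so sensible play treats the cells i-2..i+2 around each X as dead. The player left with no safe cell loses, so this is a normal-play take-away game on strips of safe cells.
Placing X at cell i (0-indexed) of a strip of k safe cells leaves independent strips of sizes max(0, i-2) and max(0, k-i-3). Hence G(k) = mex{ G(max(0,i-2)) XOR G(max(0,k-i-3)) : 0 <= i < k }, with G(0) = 0.
G(1): splits (0,0):0^0=0 -> mex({0}) = 1
G(2): splits (0,0):0^0=0 -> mex({0}) = 1
G(3): splits (0,0):0^0=0 -> mex({0}) = 1
G(4): splits (0,1):0^1=1 (0,0):0^0=0 -> mex({0, 1}) = 2
G(5): splits (0,2):0^1=1 (0,1):0^1=1 (0,0):0^0=0 -> mex({0, 1}) = 2
G(6) = mex({1}) = 0
G(7) = mex({0, 1, 2}) = 3
G(8) = mex({0, 1, 2}) = 3
G(9) = mex({0, 2}) = 1
G(10) = mex({0, 2, 3}) = 1
G(11) = mex({0, 3}) = 1
G(12) = mex({1, 3}) = 0
G(13) = mex({0, 1, 2, 3}) = 4
G(14) = mex({0, 1, 2}) = 3
G(15) = mex({0, 1, 2}) = 3
G(16) = mex({0, 1, 2, 4}) = 3
G(17) = mex({0, 1, 3, 4}) = 2
G(18) = mex({0, 1, 3, 4}) = 2
G(19) = mex({0, 1, 3, 5}) = 2
G(20) = mex({0, 1, 2, 3, 5}) = 4
G(21) = mex({0, 1, 2, 3, 5}) = 4
G(22) = mex({1, 2, 6}) = 0
G(23) = mex({0, 1, 2, 3, 4, 6}) = 5
G(24) = mex({0, 1, 2, 3, 4}) = 5
G(25) = mex({0, 1, 3, 4, 7}) = 2
G(26) = mex({0, 1, 3, 4, 5, 7}) = 2
G(27) = mex({0, 1, 3, 5}) = 2
G(28) = mex({0, 1, 2, 5}) = 3
G(29) = mex({0, 1, 2, 4, 5, 6}) = 3
G(30) = mex({1, 2, 4, 6}) = 0
G(31) = mex({0, 1, 2, 3, 4, 6}) = 5
G(32) = mex({1, 2, 3, 4, 7}) = 0
G(33) = mex({0, 3, 7}) = 1
G(34) = mex({0, 2, 3, 5, 7}) = 1
G(35) = mex({0, 2, 3, 5, 6}) = 1
G(36) = mex({0, 1, 2, 5, 6}) = 3
G(37) = mex({0, 1, 2, 4, 5, 6}) = 3
Therefore G(37) = 3.

3


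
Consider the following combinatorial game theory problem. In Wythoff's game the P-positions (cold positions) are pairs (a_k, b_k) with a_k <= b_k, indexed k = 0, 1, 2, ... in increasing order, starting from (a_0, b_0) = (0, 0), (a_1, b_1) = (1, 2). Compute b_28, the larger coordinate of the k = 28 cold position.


By Wythoff's theorem, a_k = floor(k * phi) and b_k = floor(k * phi^2) = a_k + k, where phi = (1 + sqrt(5))/2 is the golden ratio.
phi = (1 + sqrt(5))/2 = 1.618034
phi^2 = phi + 1 = 2.618034
k = 28
k * phi^2 = 28 * 2.618034 = 73.304952
b_28 = floor(k * phi^2) = 73 (check: a_28 + k = 45 + 28 = 73)

73


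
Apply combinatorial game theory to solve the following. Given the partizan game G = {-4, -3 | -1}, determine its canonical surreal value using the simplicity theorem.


Left options: {-4, -3}, max = -3
Right options: {-1}, min = -1
All options are numbers and max(Left) < min(Right), so by the simplicity theorem the value is the simplest (earliest-born) number strictly between -3 and -1.
The only integer strictly between -3 and -1 is -2.
No non-integer in the interval can be simpler: if x is a non-integer in the interval, then floor(x) or ceil(x) also lies in the interval (the interval contains an integer), and both are proper prefixes of x's sign expansion, i.e. born earlier. So the game value is -2.
Game value = -2

-2


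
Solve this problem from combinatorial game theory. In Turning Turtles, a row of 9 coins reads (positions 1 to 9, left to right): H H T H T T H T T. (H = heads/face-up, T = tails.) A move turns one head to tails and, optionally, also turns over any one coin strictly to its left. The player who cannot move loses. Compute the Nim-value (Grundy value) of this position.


Coins: H H T H T T H T T
Key fact: a single head at position k behaves exactly like a Nim heap of size k (turning it to T and optionally flipping a coin at j < k corresponds to moving the heap from k to j, or to 0), and heads combine as a disjunctive sum (two heads at the same place would cancel, matching j XOR j = 0). So the Nim-value is the XOR of the 1-indexed positions of the heads.
Face-up positions (1-indexed): [1, 2, 4, 7]
XOR 0 with 1: 0 XOR 1 = 1
XOR 1 with 2: 1 XOR 2 = 3
XOR 3 with 4: 3 XOR 4 = 7
XOR 7 with 7: 7 XOR 7 = 0
Nim-value = 0

0


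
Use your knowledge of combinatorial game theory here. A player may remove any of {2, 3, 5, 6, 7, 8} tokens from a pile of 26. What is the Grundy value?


The subtraction set is S = {2, 3, 5, 6, 7, 8}.
G(k) = mex{ G(k - s) : s in S, s <= k }. We compute iteratively: G(0) = 0.
G(1) = mex({}) = 0
G(2) = mex({0}) = 1
G(3) = mex({0}) = 1
G(4) = mex({0, 1}) = 2
G(5) = mex({0, 1}) = 2
G(6) = mex({0, 1, 2}) = 3
G(7) = mex({0, 1, 2}) = 3
G(8) = mex({0, 1, 2, 3}) = 4
G(9) = mex({0, 1, 2, 3}) = 4
G(10) = mex({1, 2, 3, 4}) = 0
G(11) = mex({1, 2, 3, 4}) = 0
G(12) = mex({0, 2, 3, 4}) = 1
G(13) = mex({0, 2, 3, 4}) = 1
G(14) = mex({0, 1, 3, 4}) = 2
G(15) = mex({0, 1, 3, 4}) = 2
G(16) = mex({0, 1, 2, 4}) = 3
G(17) = mex({0, 1, 2, 4}) = 3
Observe that G(10)..G(17) = 0, 0, 1, 1, 2, 2, 3, 3 repeats G(0)..G(7) = 0, 0, 1, 1, 2, 2, 3, 3.
For k >= max(S) = 8, G(k) is determined by the previous 8 values G(k-8)..G(k-1); a window of 8 consecutive values has recurred shifted by 10, so by induction G(k + 10) = G(k) for all k >= 0: the sequence is periodic from the start with period 10.
One period: G(0..9) = 0, 0, 1, 1, 2, 2, 3, 3, 4, 4.
26 mod 10 = 6, so G(26) = G(6) = 3.

3


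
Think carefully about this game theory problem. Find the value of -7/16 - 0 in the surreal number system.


x = -7/16, y = 0
Converting to common denominator: 16
x = -7/16, y = 0/16
x - y = -7/16 - 0 = -7/16

-7/16


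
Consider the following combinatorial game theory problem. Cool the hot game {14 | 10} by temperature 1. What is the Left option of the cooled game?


Original game: {14 | 10} (a switch {a | b} with a > b).
Cooling by t (for t below the temperature (a - b)/2 = 2) taxes each move by t: {a | b} cooled by t is {a - t | b + t}.
Cooling amount: t = 1
Cooled Left option: 14 - 1 = 13
Cooled Right option: 10 + 1 = 11
Cooled game: {13 | 11}
Left option = 13

13
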